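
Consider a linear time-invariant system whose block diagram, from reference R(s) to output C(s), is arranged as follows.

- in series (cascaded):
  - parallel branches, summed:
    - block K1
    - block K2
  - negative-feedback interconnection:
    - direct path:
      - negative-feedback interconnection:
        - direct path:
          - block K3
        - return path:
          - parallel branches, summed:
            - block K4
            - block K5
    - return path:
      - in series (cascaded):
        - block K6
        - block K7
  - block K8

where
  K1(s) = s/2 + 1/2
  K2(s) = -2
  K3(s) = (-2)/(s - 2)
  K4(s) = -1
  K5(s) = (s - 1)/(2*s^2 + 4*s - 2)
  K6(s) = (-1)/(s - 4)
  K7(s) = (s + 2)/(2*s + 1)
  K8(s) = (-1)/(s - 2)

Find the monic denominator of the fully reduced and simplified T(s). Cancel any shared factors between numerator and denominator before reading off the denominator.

Step 1: sum the parallel branches K1, K2, giving s/2 - 3/2
Step 2: reduce the parallel group K4, K5, giving (-2*s^2 - 3*s + 1)/(2*s^2 + 4*s - 2)
Step 3: feedback reduction of K3, (K4+K5), giving (-2*s^2 - 4*s + 2)/(s^3 + 2*s^2 - 2*s + 1)
Step 4: multiply K6, K7 (series), giving (-s - 2)/(2*s^2 - 7*s - 4)
Step 5: apply the feedback formula to [K3/(1+K3*(K4+K5))], (K6*K7), giving (-4*s^4 + 6*s^3 + 40*s^2 + 2*s - 8)/(2*s^5 - 3*s^4 - 20*s^3 + 16*s^2 + 7*s - 8)
Step 6: series reduction of (K1+K2), [[K3/(1+K3*(K4+K5))]/(1+[K3/(1+K3*(K4+K5))]*(K6*K7))], K8, giving (2*s^5 - 9*s^4 - 11*s^3 + 59*s^2 + 7*s - 12)/(2*s^6 - 7*s^5 - 14*s^4 + 56*s^3 - 25*s^2 - 22*s + 16)
T(s) is the step-6 result (common factors already cancelled). Leading coefficient of the denominator: 2. Divide through by 2 for the monic polynomial.

Answer: s^6 - 7*s^5/2 - 7*s^4 + 28*s^3 - 25*s^2/2 - 11*s + 8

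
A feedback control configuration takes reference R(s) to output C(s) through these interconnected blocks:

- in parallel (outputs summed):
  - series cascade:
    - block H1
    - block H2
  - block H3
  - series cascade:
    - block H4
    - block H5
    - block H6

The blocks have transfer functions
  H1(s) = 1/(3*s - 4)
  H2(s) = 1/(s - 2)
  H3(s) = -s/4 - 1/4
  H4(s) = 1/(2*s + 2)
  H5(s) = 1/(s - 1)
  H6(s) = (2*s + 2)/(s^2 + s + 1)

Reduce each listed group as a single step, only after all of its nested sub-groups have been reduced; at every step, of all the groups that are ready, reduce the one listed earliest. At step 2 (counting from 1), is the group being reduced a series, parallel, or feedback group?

1. multiply H1, H2 (series)
2. reduce the series chain H4, H5, H6
3. reduce the parallel group (H1*H2), H3, (H4*H5*H6)
At step 2 the group reduced is series.

Final answer: series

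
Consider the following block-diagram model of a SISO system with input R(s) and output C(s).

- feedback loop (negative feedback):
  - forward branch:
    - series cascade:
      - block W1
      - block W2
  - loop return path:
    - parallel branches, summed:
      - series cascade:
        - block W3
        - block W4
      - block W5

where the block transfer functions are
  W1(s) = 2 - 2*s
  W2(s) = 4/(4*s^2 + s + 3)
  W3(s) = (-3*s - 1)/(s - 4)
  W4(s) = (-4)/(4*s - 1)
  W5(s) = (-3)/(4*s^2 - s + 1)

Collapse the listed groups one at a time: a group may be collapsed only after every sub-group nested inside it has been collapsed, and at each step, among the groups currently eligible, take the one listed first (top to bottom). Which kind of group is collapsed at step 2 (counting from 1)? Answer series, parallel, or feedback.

Answer: series

Working:
1. series reduction of W1, W2
2. reduce the series chain W3, W4
3. parallel reduction of (W3*W4), W5
4. close the feedback loop around (W1*W2), ((W3*W4)+W5)
Step 2 collapses a series group.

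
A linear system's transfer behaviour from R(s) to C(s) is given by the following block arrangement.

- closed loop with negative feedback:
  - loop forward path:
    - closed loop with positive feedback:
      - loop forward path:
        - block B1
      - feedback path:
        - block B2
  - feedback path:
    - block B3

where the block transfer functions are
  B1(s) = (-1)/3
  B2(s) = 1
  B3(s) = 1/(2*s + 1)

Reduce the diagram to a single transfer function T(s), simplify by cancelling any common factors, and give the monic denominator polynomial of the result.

Step 1 - reduce the feedback loop with forward B1 and return B2 = (-1)/4
Step 2 - apply the feedback formula to [B1/(1-B1*B2)], B3 = (-2*s - 1)/(8*s + 3)
The result of step 2 is T(s) in lowest terms. Its denominator has leading coefficient 8; dividing the denominator through by 8 makes it monic.

Hence the answer: s + 3/8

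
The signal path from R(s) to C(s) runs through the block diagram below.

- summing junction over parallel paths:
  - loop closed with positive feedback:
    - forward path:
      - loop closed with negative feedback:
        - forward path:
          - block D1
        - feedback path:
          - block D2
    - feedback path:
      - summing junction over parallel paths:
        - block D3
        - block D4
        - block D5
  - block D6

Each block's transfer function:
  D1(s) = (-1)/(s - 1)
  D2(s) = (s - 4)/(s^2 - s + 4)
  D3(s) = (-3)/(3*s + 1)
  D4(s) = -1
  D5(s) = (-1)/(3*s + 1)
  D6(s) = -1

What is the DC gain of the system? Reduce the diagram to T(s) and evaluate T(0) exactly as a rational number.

First reduce the diagram to T(s).

Step 1. reduce the feedback loop with forward D1 and return D2 gives (-s^2 + s - 4)/(s^3 - 2*s^2 + 4*s)
Step 2. sum the parallel branches D3, D4, D5 gives (-3*s - 5)/(3*s + 1)
Step 3. apply the feedback formula to [D1/(1+D1*D2)], (D3+D4+D5) gives (-3*s^3 + 2*s^2 - 11*s - 4)/(3*s^4 - 8*s^3 + 8*s^2 - 3*s - 20)
Step 4. reduce the parallel group [[D1/(1+D1*D2)]/(1-[D1/(1+D1*D2)]*(D3+D4+D5))], D6 gives (-3*s^4 + 5*s^3 - 6*s^2 - 8*s + 16)/(3*s^4 - 8*s^3 + 8*s^2 - 3*s - 20)
Evaluating the step-4 result (the overall T(s)) at s = 0 gives T(0) = 16/(-20) = -4/5.

Answer: -4/5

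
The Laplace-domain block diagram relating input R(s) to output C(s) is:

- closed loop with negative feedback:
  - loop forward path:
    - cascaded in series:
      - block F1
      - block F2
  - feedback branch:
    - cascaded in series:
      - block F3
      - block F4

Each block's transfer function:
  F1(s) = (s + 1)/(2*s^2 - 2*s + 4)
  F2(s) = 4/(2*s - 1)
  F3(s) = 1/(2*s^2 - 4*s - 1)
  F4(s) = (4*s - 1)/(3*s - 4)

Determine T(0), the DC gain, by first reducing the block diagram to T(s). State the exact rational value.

Answer: -4/5

Working:
Step 1 - cascade F1, F2; result (2*s + 2)/(2*s^3 - 3*s^2 + 5*s - 2)
Step 2 - cascade F3, F4; result (4*s - 1)/(6*s^3 - 20*s^2 + 13*s + 4)
Step 3 - feedback reduction of (F1*F2), (F3*F4); result (12*s^4 - 28*s^3 - 14*s^2 + 34*s + 8)/(12*s^6 - 58*s^5 + 116*s^4 - 143*s^3 + 101*s^2 - 10)
Step 3 gives the overall T(s). Then T(0) = 8/(-10) = -4/5.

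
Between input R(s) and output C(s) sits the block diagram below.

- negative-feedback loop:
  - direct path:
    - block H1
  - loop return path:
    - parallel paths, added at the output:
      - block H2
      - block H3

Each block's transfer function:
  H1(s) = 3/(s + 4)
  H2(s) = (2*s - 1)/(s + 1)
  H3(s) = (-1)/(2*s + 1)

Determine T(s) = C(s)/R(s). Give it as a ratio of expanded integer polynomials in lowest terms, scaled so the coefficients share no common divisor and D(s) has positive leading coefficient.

1. combine H2, H3 in parallel -> (4*s^2 - s - 2)/(2*s^2 + 3*s + 1)
2. feedback reduction of H1, (H2+H3) - this is the overall T(s), already in the required normalized form

Answer: (6*s^2 + 9*s + 3)/(2*s^3 + 23*s^2 + 10*s - 2)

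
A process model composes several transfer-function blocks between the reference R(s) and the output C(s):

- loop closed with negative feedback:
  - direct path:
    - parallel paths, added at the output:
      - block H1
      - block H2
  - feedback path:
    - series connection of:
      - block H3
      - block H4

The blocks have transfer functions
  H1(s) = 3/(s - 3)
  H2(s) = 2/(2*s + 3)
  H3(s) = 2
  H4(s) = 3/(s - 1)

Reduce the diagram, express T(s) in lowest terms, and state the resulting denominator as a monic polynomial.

Reducing step by step:

Step 1. add H1, H2 (parallel): (8*s + 3)/(2*s^2 - 3*s - 9)
Step 2. reduce the series chain H3, H4: 6/(s - 1)
Step 3. close the feedback loop around (H1+H2), (H3*H4): (8*s^2 - 5*s - 3)/(2*s^3 - 5*s^2 + 42*s + 27)
The result of step 3 is T(s) in lowest terms. Its denominator has leading coefficient 2; dividing the denominator through by 2 makes it monic.

Answer: s^3 - 5*s^2/2 + 21*s + 27/2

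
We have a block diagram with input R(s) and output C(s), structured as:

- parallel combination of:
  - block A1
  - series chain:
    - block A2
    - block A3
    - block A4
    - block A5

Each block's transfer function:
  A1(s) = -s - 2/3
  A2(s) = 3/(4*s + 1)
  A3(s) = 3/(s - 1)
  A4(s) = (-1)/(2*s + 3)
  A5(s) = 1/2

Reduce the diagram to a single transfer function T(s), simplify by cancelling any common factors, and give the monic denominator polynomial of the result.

First reduce the diagram to T(s).

1. multiply A2, A3, A4, A5 (series) gives (-9)/(16*s^3 + 12*s^2 - 22*s - 6)
2. sum the parallel branches A1, (A2*A3*A4*A5) gives (-48*s^4 - 68*s^3 + 42*s^2 + 62*s - 15)/(48*s^3 + 36*s^2 - 66*s - 18)
The result of step 2 is T(s) in lowest terms. Its denominator has leading coefficient 48; dividing the denominator through by 48 makes it monic.

Answer: s^3 + 3*s^2/4 - 11*s/8 - 3/8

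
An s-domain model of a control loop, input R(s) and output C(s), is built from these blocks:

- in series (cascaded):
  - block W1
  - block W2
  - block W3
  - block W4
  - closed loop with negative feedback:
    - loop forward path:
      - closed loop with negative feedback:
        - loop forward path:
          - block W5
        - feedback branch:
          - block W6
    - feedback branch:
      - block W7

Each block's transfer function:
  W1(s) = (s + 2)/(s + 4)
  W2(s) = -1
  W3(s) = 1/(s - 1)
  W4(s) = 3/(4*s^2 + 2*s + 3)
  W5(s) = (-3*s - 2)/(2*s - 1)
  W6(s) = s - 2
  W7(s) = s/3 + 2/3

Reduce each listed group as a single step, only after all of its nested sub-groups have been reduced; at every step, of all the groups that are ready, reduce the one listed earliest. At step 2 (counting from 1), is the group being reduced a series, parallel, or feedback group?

Reducing step by step:

1. close the feedback loop around W5, W6
2. apply the feedback formula to [W5/(1+W5*W6)], W7
3. combine W1, W2, W3, W4, [[W5/(1+W5*W6)]/(1+[W5/(1+W5*W6)]*W7)] in series
So the answer for step 2 is feedback.

Answer: feedback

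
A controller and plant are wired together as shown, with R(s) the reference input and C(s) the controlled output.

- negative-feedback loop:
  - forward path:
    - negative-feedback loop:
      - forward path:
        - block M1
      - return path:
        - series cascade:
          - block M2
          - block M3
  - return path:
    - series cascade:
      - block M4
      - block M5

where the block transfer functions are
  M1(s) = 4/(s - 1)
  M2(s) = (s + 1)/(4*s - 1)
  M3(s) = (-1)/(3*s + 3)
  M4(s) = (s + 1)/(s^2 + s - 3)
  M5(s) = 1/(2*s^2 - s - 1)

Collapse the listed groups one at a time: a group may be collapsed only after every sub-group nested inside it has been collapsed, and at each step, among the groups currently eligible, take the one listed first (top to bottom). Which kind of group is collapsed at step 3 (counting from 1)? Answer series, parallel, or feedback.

Step 1. cascade M2, M3
Step 2. close the feedback loop around M1, (M2*M3)
Step 3. reduce the series chain M4, M5
Step 4. apply the feedback formula to [M1/(1+M1*(M2*M3))], (M4*M5)
At step 3 the group reduced is series.

Hence the answer: series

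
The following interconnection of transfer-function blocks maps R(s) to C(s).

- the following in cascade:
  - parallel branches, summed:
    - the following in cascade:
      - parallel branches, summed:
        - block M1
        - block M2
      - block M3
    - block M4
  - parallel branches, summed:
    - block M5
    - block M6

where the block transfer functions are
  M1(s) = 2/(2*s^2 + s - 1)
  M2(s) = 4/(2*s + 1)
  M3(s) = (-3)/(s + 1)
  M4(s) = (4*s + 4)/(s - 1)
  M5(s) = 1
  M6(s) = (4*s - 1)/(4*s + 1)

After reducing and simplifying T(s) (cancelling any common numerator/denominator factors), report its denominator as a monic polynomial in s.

1. reduce the parallel group M1, M2 = (8*s^2 + 8*s - 2)/(4*s^3 + 4*s^2 - s - 1)
2. reduce the series chain (M1+M2), M3 = (-24*s^2 - 24*s + 6)/(4*s^4 + 8*s^3 + 3*s^2 - 2*s - 1)
3. reduce the parallel group ((M1+M2)*M3), M4 = (16*s^5 + 48*s^4 + 20*s^3 + 4*s^2 + 18*s - 10)/(4*s^5 + 4*s^4 - 5*s^3 - 5*s^2 + s + 1)
4. sum the parallel branches M5, M6 = (8*s)/(4*s + 1)
5. reduce the series chain (((M1+M2)*M3)+M4), (M5+M6) = (128*s^6 + 384*s^5 + 160*s^4 + 32*s^3 + 144*s^2 - 80*s)/(16*s^6 + 20*s^5 - 16*s^4 - 25*s^3 - s^2 + 5*s + 1)
That last expression is T(s), already simplified. Scaling its denominator by 1/16 (the reciprocal of the leading coefficient) yields the monic denominator.

Final answer: s^6 + 5*s^5/4 - s^4 - 25*s^3/16 - s^2/16 + 5*s/16 + 1/16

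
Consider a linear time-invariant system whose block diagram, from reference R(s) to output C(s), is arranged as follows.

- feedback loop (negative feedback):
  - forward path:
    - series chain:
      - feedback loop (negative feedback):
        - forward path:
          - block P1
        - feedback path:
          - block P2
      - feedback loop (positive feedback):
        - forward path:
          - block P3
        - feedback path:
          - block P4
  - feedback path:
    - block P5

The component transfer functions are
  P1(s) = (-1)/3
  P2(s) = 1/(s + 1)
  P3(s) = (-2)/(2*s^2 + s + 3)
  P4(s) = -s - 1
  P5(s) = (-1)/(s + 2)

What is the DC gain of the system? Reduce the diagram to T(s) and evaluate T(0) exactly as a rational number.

First reduce the diagram to T(s).

[1] feedback reduction of P1, P2 gives (-s - 1)/(3*s + 2)
[2] apply the feedback formula to P3, P4 gives (-2)/(2*s^2 - s + 1)
[3] reduce the series chain [P1/(1+P1*P2)], [P3/(1-P3*P4)] gives (2*s + 2)/(6*s^3 + s^2 + s + 2)
[4] collapse the loop (([P1/(1+P1*P2)]*[P3/(1-P3*P4)]) forward, P5 return) gives (2*s^2 + 6*s + 4)/(6*s^4 + 13*s^3 + 3*s^2 + 2*s + 2)
That last expression is T(s); at s = 0 only the constant terms survive, so T(0) = 4/2 = 2.

Answer: 2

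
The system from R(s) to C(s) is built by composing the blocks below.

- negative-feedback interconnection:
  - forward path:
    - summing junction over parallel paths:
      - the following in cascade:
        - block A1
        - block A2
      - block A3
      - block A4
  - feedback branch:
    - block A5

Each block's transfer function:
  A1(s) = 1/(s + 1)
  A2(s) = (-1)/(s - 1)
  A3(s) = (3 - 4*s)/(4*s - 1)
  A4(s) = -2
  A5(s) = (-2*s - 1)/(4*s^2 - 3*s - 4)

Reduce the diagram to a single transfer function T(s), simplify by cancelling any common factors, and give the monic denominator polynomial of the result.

The answer is s^5 + s^4/2 - 27*s^3/16 - s^2/16 + 13*s/16.

Reasoning:
[1] multiply A1, A2 (series) -> (-1)/(s^2 - 1)
[2] parallel reduction of (A1*A2), A3, A4 -> (-12*s^3 + 5*s^2 + 8*s - 4)/(4*s^3 - s^2 - 4*s + 1)
[3] apply the feedback formula to ((A1*A2)+A3+A4), A5 -> (-48*s^5 + 56*s^4 + 65*s^3 - 60*s^2 - 20*s + 16)/(16*s^5 + 8*s^4 - 27*s^3 - s^2 + 13*s)
That last expression is T(s), already simplified. Scaling its denominator by 1/16 (the reciprocal of the leading coefficient) yields the monic denominator.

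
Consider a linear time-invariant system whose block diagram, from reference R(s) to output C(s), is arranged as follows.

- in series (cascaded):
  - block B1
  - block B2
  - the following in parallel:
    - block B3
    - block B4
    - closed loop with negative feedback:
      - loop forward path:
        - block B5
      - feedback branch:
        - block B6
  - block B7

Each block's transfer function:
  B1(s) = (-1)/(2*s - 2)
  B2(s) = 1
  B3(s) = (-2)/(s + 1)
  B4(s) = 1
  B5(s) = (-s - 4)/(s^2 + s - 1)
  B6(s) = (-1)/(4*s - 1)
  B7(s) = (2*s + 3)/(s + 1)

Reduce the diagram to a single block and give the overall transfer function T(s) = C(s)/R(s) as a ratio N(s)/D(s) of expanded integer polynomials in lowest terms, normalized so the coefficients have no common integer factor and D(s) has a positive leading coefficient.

Reducing step by step:

1. collapse the loop (B5 forward, B6 return); result (-4*s^2 - 15*s + 4)/(4*s^3 + 3*s^2 - 4*s + 5)
2. add B3, B4, [B5/(1+B5*B6)] (parallel); result (4*s^4 - 5*s^3 - 26*s^2 - 2*s - 1)/(4*s^4 + 7*s^3 - s^2 + s + 5)
3. combine B1, B2, (B3+B4+[B5/(1+B5*B6)]), B7 in series, giving the overall T(s)

Answer: (-8*s^5 - 2*s^4 + 67*s^3 + 82*s^2 + 8*s + 3)/(8*s^6 + 14*s^5 - 10*s^4 - 12*s^3 + 12*s^2 - 2*s - 10)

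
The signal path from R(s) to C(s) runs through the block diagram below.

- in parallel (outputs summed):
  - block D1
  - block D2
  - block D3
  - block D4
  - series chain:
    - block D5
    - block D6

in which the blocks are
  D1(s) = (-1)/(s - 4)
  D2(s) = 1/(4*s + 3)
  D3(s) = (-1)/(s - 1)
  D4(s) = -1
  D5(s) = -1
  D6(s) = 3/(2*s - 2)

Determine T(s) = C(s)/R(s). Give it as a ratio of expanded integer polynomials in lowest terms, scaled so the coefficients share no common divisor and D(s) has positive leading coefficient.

Step 1: series reduction of D5, D6: (-3)/(2*s - 2)
Step 2: sum the parallel branches D1, D2, D3, D4, (D5*D6), giving the overall T(s)

Answer: (-8*s^3 + 8*s^2 + 55*s + 50)/(8*s^3 - 34*s^2 + 2*s + 24)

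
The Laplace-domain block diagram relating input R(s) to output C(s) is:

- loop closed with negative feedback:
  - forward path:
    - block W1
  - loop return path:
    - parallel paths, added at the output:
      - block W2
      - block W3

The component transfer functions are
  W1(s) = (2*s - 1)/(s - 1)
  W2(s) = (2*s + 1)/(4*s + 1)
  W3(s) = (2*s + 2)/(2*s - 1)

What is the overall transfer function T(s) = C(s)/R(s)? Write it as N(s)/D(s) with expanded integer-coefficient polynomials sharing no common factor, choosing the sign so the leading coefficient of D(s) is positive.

Answer: (8*s^2 - 2*s - 1)/(16*s^2 + 7*s)

Working:
Step 1: reduce the parallel group W2, W3; result (12*s^2 + 10*s + 1)/(8*s^2 - 2*s - 1)
Step 2: close the feedback loop around W1, (W2+W3), giving the overall T(s)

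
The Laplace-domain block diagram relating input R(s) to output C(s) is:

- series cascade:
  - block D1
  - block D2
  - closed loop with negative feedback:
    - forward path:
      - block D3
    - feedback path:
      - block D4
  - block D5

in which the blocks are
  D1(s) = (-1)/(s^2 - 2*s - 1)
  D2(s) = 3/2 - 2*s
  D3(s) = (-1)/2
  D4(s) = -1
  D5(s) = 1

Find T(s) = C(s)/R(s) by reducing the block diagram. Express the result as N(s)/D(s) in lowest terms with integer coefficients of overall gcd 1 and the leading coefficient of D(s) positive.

Reducing step by step:

[1] apply the feedback formula to D3, D4; result (-1)/3
[2] multiply D1, D2, [D3/(1+D3*D4)], D5 (series); the result is T(s) itself (integer coefficients, no common factor, positive leading denominator coefficient)

Answer: (3 - 4*s)/(6*s^2 - 12*s - 6)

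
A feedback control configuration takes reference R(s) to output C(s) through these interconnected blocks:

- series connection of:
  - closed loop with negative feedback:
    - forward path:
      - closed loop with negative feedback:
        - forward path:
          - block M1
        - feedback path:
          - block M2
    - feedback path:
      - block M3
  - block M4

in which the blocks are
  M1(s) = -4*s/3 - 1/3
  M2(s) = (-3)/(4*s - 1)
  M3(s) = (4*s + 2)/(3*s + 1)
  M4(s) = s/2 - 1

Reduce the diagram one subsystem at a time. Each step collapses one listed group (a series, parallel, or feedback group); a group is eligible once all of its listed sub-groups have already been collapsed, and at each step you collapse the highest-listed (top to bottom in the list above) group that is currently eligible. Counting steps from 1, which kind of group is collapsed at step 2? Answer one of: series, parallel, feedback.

1. apply the feedback formula to M1, M2
2. close the feedback loop around [M1/(1+M1*M2)], M3
3. series reduction of [[M1/(1+M1*M2)]/(1+[M1/(1+M1*M2)]*M3)], M4
Step 2 collapses a feedback group.

Hence the answer: feedback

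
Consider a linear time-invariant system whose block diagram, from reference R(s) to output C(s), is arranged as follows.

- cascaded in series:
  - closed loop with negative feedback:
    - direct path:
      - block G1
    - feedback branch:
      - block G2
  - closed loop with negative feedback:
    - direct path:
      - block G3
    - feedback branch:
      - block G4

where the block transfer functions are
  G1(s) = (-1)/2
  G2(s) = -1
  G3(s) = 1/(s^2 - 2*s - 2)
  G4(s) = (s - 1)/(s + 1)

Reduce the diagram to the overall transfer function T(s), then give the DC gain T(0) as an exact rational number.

[1] collapse the loop (G1 forward, G2 return); result (-1)/3
[2] close the feedback loop around G3, G4; result (s + 1)/(s^3 - s^2 - 3*s - 3)
[3] combine [G1/(1+G1*G2)], [G3/(1+G3*G4)] in series; result (-s - 1)/(3*s^3 - 3*s^2 - 9*s - 9)
DC gain: substitute s = 0 into T(s) from step 3: T(0) = -1/(-9) = 1/9.

Final answer: 1/9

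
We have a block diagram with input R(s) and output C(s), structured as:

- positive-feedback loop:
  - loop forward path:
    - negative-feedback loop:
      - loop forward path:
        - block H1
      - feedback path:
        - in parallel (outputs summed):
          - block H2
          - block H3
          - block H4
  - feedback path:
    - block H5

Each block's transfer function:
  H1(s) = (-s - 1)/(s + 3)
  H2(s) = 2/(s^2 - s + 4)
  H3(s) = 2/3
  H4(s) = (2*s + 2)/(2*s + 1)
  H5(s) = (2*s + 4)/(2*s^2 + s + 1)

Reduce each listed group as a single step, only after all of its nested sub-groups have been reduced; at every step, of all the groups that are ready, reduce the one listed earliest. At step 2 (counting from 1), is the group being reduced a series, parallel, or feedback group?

The answer is feedback.

Reasoning:
Step 1: sum the parallel branches H2, H3, H4
Step 2: feedback reduction of H1, (H2+H3+H4)
Step 3: apply the feedback formula to [H1/(1+H1*(H2+H3+H4))], H5
Step 2 collapses a feedback group.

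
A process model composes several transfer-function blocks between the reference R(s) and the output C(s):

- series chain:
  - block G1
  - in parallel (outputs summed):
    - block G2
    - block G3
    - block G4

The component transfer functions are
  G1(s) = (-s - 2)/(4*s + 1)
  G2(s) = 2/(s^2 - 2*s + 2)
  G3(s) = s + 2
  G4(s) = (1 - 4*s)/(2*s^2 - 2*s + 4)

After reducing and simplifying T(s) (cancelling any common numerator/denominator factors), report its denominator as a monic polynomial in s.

First reduce the diagram to T(s).

1. parallel reduction of G2, G3, G4 gives (2*s^5 - 2*s^4 - 4*s^3 + 25*s^2 - 30*s + 26)/(2*s^4 - 6*s^3 + 12*s^2 - 12*s + 8)
2. combine G1, (G2+G3+G4) in series gives (-2*s^6 - 2*s^5 + 8*s^4 - 17*s^3 - 20*s^2 + 34*s - 52)/(8*s^5 - 22*s^4 + 42*s^3 - 36*s^2 + 20*s + 8)
T(s) is the step-2 result (common factors already cancelled). Leading coefficient of the denominator: 8. Divide through by 8 for the monic polynomial.

Answer: s^5 - 11*s^4/4 + 21*s^3/4 - 9*s^2/2 + 5*s/2 + 1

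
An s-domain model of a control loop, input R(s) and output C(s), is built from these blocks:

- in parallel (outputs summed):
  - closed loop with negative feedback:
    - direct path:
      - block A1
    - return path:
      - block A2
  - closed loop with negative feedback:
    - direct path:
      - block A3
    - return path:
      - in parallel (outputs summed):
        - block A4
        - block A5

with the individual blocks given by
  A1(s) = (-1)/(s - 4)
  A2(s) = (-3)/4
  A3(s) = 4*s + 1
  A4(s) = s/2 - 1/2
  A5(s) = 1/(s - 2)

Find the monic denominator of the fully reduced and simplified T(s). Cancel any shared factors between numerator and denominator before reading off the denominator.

[1] close the feedback loop around A1, A2 -> (-4)/(4*s - 13)
[2] combine A4, A5 in parallel -> (s^2 - 3*s + 4)/(2*s - 4)
[3] apply the feedback formula to A3, (A4+A5) -> (8*s^2 - 14*s - 4)/(4*s^3 - 11*s^2 + 15*s)
[4] reduce the parallel group [A1/(1+A1*A2)], [A3/(1+A3*(A4+A5))] -> (16*s^3 - 116*s^2 + 106*s + 52)/(16*s^4 - 96*s^3 + 203*s^2 - 195*s)
The result of step 4 is T(s) in lowest terms. Its denominator has leading coefficient 16; dividing the denominator through by 16 makes it monic.

Therefore the answer is s^4 - 6*s^3 + 203*s^2/16 - 195*s/16.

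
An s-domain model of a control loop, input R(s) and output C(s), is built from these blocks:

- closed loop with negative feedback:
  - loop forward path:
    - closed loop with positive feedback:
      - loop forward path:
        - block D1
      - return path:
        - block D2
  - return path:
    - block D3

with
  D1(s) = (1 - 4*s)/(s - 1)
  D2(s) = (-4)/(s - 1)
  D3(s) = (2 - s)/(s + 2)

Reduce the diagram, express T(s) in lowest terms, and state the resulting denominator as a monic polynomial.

[1] close the feedback loop around D1, D2 gives (-4*s^2 + 5*s - 1)/(s^2 - 18*s + 5)
[2] apply the feedback formula to [D1/(1-D1*D2)], D3 gives (-4*s^3 - 3*s^2 + 9*s - 2)/(5*s^3 - 29*s^2 - 20*s + 8)
No further cancellation is possible in the step-2 result, so that is T(s). Its denominator becomes monic after dividing by the leading coefficient 5.

Hence the answer: s^3 - 29*s^2/5 - 4*s + 8/5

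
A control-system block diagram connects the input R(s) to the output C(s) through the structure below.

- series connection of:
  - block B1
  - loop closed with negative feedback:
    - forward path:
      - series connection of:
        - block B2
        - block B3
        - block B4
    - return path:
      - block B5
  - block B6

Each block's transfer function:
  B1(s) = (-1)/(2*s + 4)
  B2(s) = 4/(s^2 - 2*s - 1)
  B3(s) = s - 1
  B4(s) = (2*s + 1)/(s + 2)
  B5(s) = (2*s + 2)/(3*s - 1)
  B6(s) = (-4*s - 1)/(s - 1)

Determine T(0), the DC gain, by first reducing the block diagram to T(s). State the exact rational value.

First reduce the diagram to T(s).

1. reduce the series chain B2, B3, B4 = (8*s^2 - 4*s - 4)/(s^3 - 5*s - 2)
2. feedback reduction of (B2*B3*B4), B5 = (24*s^3 - 20*s^2 - 8*s + 4)/(3*s^4 + 15*s^3 - 7*s^2 - 17*s - 6)
3. series reduction of B1, [(B2*B3*B4)/(1+(B2*B3*B4)*B5)], B6 = (48*s^3 + 20*s^2 - 6*s - 2)/(3*s^5 + 21*s^4 + 23*s^3 - 31*s^2 - 40*s - 12)
DC gain: substitute s = 0 into T(s) from step 3: T(0) = -2/(-12) = 1/6.

Answer: 1/6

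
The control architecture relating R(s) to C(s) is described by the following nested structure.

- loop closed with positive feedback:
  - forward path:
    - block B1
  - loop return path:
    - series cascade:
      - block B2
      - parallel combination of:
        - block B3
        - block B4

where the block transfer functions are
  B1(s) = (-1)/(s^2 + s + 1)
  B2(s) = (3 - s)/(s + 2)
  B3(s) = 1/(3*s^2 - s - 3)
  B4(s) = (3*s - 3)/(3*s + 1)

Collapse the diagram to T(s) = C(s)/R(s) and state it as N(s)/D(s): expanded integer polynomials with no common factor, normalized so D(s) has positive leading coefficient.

First reduce the diagram to T(s).

Step 1. parallel reduction of B3, B4, giving (9*s^3 - 12*s^2 - 3*s + 10)/(9*s^3 - 10*s - 3)
Step 2. cascade B2, (B3+B4), giving (-9*s^4 + 39*s^3 - 33*s^2 - 19*s + 30)/(9*s^4 + 18*s^3 - 10*s^2 - 23*s - 6)
Step 3. reduce the feedback loop with forward B1 and return (B2*(B3+B4)), giving the overall T(s)

Answer: (-9*s^4 - 18*s^3 + 10*s^2 + 23*s + 6)/(9*s^6 + 27*s^5 + 8*s^4 + 24*s^3 - 72*s^2 - 48*s + 24)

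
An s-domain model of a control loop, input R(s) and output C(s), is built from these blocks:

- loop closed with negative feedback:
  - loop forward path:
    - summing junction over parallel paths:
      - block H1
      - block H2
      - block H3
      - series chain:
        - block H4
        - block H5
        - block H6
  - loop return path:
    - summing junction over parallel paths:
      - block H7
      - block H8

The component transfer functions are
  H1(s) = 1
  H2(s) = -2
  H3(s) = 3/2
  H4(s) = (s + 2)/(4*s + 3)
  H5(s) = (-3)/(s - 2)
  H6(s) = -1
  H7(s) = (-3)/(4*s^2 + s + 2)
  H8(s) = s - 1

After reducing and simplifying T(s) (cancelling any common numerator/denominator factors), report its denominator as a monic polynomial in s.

Step 1: multiply H4, H5, H6 (series); result (3*s + 6)/(4*s^2 - 5*s - 6)
Step 2: add H1, H2, H3, (H4*H5*H6) (parallel); result (4*s^2 + s + 6)/(8*s^2 - 10*s - 12)
Step 3: parallel reduction of H7, H8; result (4*s^3 - 3*s^2 + s - 5)/(4*s^2 + s + 2)
Step 4: feedback reduction of (H1+H2+H3+(H4*H5*H6)), (H7+H8); result (16*s^4 + 8*s^3 + 33*s^2 + 8*s + 12)/(16*s^5 + 24*s^4 - 7*s^3 - 79*s^2 - 31*s - 54)
That last expression is T(s), already simplified. Scaling its denominator by 1/16 (the reciprocal of the leading coefficient) yields the monic denominator.

Therefore the answer is s^5 + 3*s^4/2 - 7*s^3/16 - 79*s^2/16 - 31*s/16 - 27/8.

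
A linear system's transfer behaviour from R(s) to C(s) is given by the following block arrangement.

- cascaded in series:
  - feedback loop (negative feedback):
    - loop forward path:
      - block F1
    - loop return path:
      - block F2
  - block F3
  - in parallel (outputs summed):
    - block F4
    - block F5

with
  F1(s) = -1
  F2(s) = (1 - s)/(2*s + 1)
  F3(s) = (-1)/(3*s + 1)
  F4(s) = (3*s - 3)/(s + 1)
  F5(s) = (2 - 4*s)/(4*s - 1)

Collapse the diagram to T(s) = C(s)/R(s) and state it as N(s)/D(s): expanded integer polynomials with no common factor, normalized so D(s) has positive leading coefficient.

(1) collapse the loop (F1 forward, F2 return) gives (-2*s - 1)/(3*s)
(2) reduce the parallel group F4, F5 gives (8*s^2 - 17*s + 5)/(4*s^2 + 3*s - 1)
(3) reduce the series chain [F1/(1+F1*F2)], F3, (F4+F5): this yields T(s), and no further normalization is needed

Therefore the answer is (16*s^3 - 26*s^2 - 7*s + 5)/(36*s^4 + 39*s^3 - 3*s).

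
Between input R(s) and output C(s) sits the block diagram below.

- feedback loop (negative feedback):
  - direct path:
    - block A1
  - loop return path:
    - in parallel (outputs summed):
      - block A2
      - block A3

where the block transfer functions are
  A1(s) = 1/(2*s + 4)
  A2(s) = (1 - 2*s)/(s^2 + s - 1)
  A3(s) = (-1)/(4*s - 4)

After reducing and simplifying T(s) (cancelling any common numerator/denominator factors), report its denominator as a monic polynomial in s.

Answer: s^4 + 2*s^3 - 25*s^2/8 - 13*s/8 + 13/8

Working:
Step 1 - reduce the parallel group A2, A3, giving (-9*s^2 + 11*s - 3)/(4*s^3 - 8*s + 4)
Step 2 - feedback reduction of A1, (A2+A3), giving (4*s^3 - 8*s + 4)/(8*s^4 + 16*s^3 - 25*s^2 - 13*s + 13)
T(s) is the step-2 result (common factors already cancelled). Leading coefficient of the denominator: 8. Divide through by 8 for the monic polynomial.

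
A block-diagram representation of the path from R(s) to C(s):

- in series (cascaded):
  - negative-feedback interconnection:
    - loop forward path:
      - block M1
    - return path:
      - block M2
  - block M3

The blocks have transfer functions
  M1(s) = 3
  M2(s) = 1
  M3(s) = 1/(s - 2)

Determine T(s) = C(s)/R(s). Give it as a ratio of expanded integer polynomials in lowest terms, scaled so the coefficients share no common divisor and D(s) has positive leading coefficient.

[1] apply the feedback formula to M1, M2: 3/4
[2] multiply [M1/(1+M1*M2)], M3 (series) - this is the overall T(s), already in the required normalized form

Final answer: 3/(4*s - 8)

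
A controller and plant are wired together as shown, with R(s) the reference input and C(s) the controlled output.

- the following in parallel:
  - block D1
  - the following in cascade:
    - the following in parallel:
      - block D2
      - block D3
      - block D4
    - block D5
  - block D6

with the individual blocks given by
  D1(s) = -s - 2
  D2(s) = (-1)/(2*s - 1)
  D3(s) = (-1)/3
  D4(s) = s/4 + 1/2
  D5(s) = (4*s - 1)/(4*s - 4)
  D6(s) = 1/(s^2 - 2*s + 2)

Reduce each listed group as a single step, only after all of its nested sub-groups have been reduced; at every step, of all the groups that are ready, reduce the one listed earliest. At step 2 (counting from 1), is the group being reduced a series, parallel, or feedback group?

[1] parallel reduction of D2, D3, D4
[2] cascade (D2+D3+D4), D5
[3] parallel reduction of D1, ((D2+D3+D4)*D5), D6
Step 2: series.

Answer: series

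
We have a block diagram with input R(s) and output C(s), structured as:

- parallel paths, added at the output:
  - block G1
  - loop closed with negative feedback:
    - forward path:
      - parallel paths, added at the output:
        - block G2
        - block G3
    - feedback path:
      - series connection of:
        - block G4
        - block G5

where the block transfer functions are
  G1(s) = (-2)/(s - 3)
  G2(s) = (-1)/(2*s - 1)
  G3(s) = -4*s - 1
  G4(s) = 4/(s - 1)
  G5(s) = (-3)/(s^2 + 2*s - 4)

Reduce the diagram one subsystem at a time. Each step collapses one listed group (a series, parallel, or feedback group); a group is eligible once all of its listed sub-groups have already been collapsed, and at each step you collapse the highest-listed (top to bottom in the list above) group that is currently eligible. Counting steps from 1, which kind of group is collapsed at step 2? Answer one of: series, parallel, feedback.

Reducing step by step:

Step 1. parallel reduction of G2, G3
Step 2. cascade G4, G5
Step 3. reduce the feedback loop with forward (G2+G3) and return (G4*G5)
Step 4. combine G1, [(G2+G3)/(1+(G2+G3)*(G4*G5))] in parallel
So the answer for step 2 is series.

Answer: series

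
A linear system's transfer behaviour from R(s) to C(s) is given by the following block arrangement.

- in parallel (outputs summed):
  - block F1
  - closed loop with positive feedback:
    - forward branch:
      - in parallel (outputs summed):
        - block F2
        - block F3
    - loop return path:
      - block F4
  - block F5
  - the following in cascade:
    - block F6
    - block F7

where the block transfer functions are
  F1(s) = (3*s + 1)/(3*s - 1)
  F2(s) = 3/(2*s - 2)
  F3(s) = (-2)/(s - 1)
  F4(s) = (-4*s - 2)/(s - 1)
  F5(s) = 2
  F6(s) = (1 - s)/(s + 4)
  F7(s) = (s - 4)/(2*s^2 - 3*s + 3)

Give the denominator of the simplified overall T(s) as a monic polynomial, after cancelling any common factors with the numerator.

1. parallel reduction of F2, F3; result (-1)/(2*s - 2)
2. reduce the feedback loop with forward (F2+F3) and return F4; result (1 - s)/(2*s^2 - 8*s)
3. series reduction of F6, F7; result (-s^2 + 5*s - 4)/(2*s^3 + 5*s^2 - 9*s + 12)
4. combine F1, [(F2+F3)/(1-(F2+F3)*F4)], F5, (F6*F7) in parallel; result (36*s^6 - 70*s^5 - 467*s^4 + 805*s^3 - 893*s^2 + 121*s - 12)/(12*s^6 - 22*s^5 - 168*s^4 + 346*s^3 - 384*s^2 + 96*s)
T(s) is the step-4 result (common factors already cancelled). Leading coefficient of the denominator: 12. Divide through by 12 for the monic polynomial.

Answer: s^6 - 11*s^5/6 - 14*s^4 + 173*s^3/6 - 32*s^2 + 8*s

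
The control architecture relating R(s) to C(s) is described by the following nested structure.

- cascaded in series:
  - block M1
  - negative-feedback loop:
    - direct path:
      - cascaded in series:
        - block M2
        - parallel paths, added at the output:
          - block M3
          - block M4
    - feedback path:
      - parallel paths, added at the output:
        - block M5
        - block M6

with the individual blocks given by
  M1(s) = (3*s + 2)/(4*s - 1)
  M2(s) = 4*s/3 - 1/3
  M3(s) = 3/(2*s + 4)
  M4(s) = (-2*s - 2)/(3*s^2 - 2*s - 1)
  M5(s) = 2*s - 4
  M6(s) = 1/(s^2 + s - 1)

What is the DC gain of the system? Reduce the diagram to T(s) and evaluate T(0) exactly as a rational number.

Step 1. combine M3, M4 in parallel gives (5*s^2 - 18*s - 11)/(6*s^3 + 8*s^2 - 10*s - 4)
Step 2. combine M2, (M3+M4) in series gives (20*s^3 - 77*s^2 - 26*s + 11)/(18*s^3 + 24*s^2 - 30*s - 12)
Step 3. reduce the parallel group M5, M6 gives (2*s^3 - 2*s^2 - 6*s + 5)/(s^2 + s - 1)
Step 4. apply the feedback formula to (M2*(M3+M4)), (M5+M6) gives (20*s^5 - 57*s^4 - 123*s^3 + 62*s^2 + 37*s - 11)/(40*s^6 - 176*s^5 + 24*s^4 + 612*s^3 - 317*s^2 - 178*s + 67)
Step 5. series reduction of M1, [(M2*(M3+M4))/(1+(M2*(M3+M4))*(M5+M6))] gives (15*s^5 - 29*s^4 - 128*s^3 - 47*s^2 + 47*s + 22)/(40*s^6 - 176*s^5 + 24*s^4 + 612*s^3 - 317*s^2 - 178*s + 67)
That last expression is T(s); at s = 0 only the constant terms survive, so T(0) = 22/67.

Hence the answer: 22/67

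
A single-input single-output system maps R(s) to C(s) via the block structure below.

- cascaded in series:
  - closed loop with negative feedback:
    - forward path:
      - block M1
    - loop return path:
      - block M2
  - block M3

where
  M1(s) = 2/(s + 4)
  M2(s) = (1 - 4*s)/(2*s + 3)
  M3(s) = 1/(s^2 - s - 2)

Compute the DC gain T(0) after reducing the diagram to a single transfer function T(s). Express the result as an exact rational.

1. collapse the loop (M1 forward, M2 return): (4*s + 6)/(2*s^2 + 3*s + 14)
2. multiply [M1/(1+M1*M2)], M3 (series): (4*s + 6)/(2*s^4 + s^3 + 7*s^2 - 20*s - 28)
That last expression is T(s); at s = 0 only the constant terms survive, so T(0) = 6/(-28) = -3/14.

Therefore the answer is -3/14.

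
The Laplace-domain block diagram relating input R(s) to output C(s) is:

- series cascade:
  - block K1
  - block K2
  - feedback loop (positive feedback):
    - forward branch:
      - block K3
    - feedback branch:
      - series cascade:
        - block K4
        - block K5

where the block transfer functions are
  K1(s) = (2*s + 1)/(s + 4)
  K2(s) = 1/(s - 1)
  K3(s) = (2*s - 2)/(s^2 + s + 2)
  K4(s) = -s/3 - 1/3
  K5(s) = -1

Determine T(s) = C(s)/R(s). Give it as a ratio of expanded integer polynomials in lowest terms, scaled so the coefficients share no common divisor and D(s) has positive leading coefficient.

Step 1: multiply K4, K5 (series) gives s/3 + 1/3
Step 2: close the feedback loop around K3, (K4*K5) gives (6*s - 6)/(s^2 + 3*s + 8)
Step 3: reduce the series chain K1, K2, [K3/(1-K3*(K4*K5))]: this yields T(s), and no further normalization is needed

Answer: (12*s + 6)/(s^3 + 7*s^2 + 20*s + 32)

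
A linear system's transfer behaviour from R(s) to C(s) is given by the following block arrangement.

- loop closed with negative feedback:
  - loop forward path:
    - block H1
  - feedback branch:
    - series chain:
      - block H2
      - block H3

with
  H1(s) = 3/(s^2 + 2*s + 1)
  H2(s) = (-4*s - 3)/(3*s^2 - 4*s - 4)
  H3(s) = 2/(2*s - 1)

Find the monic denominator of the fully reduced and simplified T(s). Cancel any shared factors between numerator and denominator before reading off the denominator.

Answer: s^5 + s^4/6 - 10*s^3/3 - 5*s^2/2 - 10*s/3 - 7/3

Working:
Step 1. cascade H2, H3 -> (-8*s - 6)/(6*s^3 - 11*s^2 - 4*s + 4)
Step 2. feedback reduction of H1, (H2*H3) -> (18*s^3 - 33*s^2 - 12*s + 12)/(6*s^5 + s^4 - 20*s^3 - 15*s^2 - 20*s - 14)
That last expression is T(s), already simplified. Scaling its denominator by 1/6 (the reciprocal of the leading coefficient) yields the monic denominator.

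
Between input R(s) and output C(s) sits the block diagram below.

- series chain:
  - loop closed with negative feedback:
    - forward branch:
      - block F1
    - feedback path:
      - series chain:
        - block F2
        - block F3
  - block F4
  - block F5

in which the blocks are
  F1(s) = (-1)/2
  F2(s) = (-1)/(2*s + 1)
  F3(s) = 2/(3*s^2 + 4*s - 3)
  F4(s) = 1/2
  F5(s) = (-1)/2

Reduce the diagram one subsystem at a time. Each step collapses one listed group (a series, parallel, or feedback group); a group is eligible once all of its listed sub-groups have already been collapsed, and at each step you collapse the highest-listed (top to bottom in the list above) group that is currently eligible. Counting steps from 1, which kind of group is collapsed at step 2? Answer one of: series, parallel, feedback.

The answer is feedback.

Reasoning:
1. cascade F2, F3
2. close the feedback loop around F1, (F2*F3)
3. cascade [F1/(1+F1*(F2*F3))], F4, F5
Step 2 collapses a feedback group.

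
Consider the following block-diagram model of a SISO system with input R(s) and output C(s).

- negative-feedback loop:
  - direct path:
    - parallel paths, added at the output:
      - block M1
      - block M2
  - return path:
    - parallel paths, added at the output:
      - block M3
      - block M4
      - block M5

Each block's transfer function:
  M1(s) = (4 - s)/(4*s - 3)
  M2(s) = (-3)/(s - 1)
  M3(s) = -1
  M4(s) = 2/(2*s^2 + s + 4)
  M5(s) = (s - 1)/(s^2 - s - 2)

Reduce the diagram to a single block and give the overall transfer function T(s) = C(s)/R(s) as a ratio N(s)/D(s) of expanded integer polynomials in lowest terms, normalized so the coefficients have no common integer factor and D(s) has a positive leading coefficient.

Step 1: combine M1, M2 in parallel = (-s^2 - 7*s + 5)/(4*s^2 - 7*s + 3)
Step 2: add M3, M4, M5 (parallel) = (-2*s^4 + 3*s^3 + 2*s^2 + 7*s)/(2*s^4 - s^3 - s^2 - 6*s - 8)
Step 3: apply the feedback formula to (M1+M2), (M3+M4+M5); the result is T(s) itself (integer coefficients, no common factor, positive leading denominator coefficient)

Hence the answer: (-2*s^6 - 13*s^5 + 18*s^4 + 8*s^3 + 45*s^2 + 26*s - 40)/(10*s^6 - 7*s^5 - 24*s^4 - 26*s^3 - 32*s^2 + 73*s - 24)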